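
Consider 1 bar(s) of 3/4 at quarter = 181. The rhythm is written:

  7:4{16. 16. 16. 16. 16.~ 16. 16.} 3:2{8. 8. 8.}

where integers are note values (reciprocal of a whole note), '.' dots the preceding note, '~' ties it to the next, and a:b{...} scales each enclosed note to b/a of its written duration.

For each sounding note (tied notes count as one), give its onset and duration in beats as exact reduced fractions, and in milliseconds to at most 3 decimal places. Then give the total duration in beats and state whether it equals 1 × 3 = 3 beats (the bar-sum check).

1) 0.0ms=0b +71.034ms=3/14b
2) 71.034ms=3/14b +71.034ms=3/14b
3) 142.068ms=3/7b +71.034ms=3/14b
4) 213.102ms=9/14b +71.034ms=3/14b
5) 284.136ms=6/7b +142.068ms=3/7b
6) 426.204ms=9/7b +71.034ms=3/14b
7) 497.238ms=3/2b +165.746ms=1/2b
8) 662.983ms=2b +165.746ms=1/2b
9) 828.729ms=5/2b +165.746ms=1/2b
Σ=3b of 3 (181bpm 3/4) — PASS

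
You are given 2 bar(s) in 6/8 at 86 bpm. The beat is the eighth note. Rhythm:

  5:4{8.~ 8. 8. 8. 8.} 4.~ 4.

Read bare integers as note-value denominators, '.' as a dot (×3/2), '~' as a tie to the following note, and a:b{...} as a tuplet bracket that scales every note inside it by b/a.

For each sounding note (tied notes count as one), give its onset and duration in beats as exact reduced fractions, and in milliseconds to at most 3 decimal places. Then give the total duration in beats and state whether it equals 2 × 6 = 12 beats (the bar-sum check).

1) 0.0ms=0b +1674.419ms=12/5b
2) 1674.419ms=12/5b +837.209ms=6/5b
3) 2511.628ms=18/5b +837.209ms=6/5b
4) 3348.837ms=24/5b +837.209ms=6/5b
5) 4186.047ms=6b +4186.047ms=6b
Σ=12b of 12 (86bpm 6/8) — PASS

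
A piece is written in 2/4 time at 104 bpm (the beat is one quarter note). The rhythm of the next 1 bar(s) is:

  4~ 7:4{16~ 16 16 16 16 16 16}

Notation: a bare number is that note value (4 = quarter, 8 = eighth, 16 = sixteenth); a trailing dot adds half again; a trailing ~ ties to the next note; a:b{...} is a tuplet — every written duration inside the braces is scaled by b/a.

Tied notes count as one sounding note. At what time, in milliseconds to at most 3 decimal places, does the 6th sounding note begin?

note 6 onset = 13/7b = 1071.429ms

1. 0.0ms @ 0 + 741.758ms (9/7)
2. 741.758ms @ 9/7 + 82.418ms (1/7)
3. 824.176ms @ 10/7 + 82.418ms (1/7)
4. 906.593ms @ 11/7 + 82.418ms (1/7)
5. 989.011ms @ 12/7 + 82.418ms (1/7)
6. 1071.429ms @ 13/7 + 82.418ms (1/7)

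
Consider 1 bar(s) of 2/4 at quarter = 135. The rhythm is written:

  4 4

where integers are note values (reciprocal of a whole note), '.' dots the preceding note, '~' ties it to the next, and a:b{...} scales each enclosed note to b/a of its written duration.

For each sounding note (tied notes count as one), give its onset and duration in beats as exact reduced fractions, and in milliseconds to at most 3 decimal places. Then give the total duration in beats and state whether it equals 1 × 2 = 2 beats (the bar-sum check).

1) 0.0ms=0b +444.444ms=1b
2) 444.444ms=1b +444.444ms=1b
Σ=2b of 2 (135bpm 2/4) — PASS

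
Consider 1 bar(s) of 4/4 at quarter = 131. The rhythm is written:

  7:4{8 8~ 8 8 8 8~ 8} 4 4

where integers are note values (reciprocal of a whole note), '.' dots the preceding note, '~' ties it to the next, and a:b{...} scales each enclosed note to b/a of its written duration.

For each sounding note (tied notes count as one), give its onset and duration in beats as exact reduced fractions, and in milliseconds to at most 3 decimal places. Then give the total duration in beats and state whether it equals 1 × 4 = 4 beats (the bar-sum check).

1) 0.0ms=0b +130.862ms=2/7b
2) 130.862ms=2/7b +261.723ms=4/7b
3) 392.585ms=6/7b +130.862ms=2/7b
4) 523.446ms=8/7b +130.862ms=2/7b
5) 654.308ms=10/7b +261.723ms=4/7b
6) 916.031ms=2b +458.015ms=1b
7) 1374.046ms=3b +458.015ms=1b
Σ=4b of 4 (131bpm 4/4) — PASS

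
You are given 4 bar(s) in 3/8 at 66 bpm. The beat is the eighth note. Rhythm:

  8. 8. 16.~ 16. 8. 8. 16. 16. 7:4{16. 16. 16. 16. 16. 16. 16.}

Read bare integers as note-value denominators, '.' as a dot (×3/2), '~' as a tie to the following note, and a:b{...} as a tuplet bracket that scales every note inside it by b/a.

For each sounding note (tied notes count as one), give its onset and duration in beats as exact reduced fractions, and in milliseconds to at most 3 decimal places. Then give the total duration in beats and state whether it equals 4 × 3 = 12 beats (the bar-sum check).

1) 0.0ms=0b +1363.636ms=3/2b
2) 1363.636ms=3/2b +1363.636ms=3/2b
3) 2727.273ms=3b +1363.636ms=3/2b
4) 4090.909ms=9/2b +1363.636ms=3/2b
5) 5454.545ms=6b +1363.636ms=3/2b
6) 6818.182ms=15/2b +681.818ms=3/4b
7) 7500.0ms=33/4b +681.818ms=3/4b
8) 8181.818ms=9b +389.61ms=3/7b
9) 8571.429ms=66/7b +389.61ms=3/7b
10) 8961.039ms=69/7b +389.61ms=3/7b
11) 9350.649ms=72/7b +389.61ms=3/7b
12) 9740.26ms=75/7b +389.61ms=3/7b
13) 10129.87ms=78/7b +389.61ms=3/7b
14) 10519.481ms=81/7b +389.61ms=3/7b
Σ=12b of 12 (66bpm 3/8) — PASS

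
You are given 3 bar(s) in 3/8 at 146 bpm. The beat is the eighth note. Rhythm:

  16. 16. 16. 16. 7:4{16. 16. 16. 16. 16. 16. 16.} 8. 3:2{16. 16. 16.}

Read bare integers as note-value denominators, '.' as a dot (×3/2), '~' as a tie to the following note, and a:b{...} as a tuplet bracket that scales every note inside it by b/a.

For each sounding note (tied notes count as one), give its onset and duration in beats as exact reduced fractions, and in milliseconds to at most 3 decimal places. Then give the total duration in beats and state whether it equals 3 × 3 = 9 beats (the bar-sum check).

1) 0.0ms=0b +308.219ms=3/4b
2) 308.219ms=3/4b +308.219ms=3/4b
3) 616.438ms=3/2b +308.219ms=3/4b
4) 924.658ms=9/4b +308.219ms=3/4b
5) 1232.877ms=3b +176.125ms=3/7b
6) 1409.002ms=24/7b +176.125ms=3/7b
7) 1585.127ms=27/7b +176.125ms=3/7b
8) 1761.252ms=30/7b +176.125ms=3/7b
9) 1937.378ms=33/7b +176.125ms=3/7b
10) 2113.503ms=36/7b +176.125ms=3/7b
11) 2289.628ms=39/7b +176.125ms=3/7b
12) 2465.753ms=6b +616.438ms=3/2b
13) 3082.192ms=15/2b +205.479ms=1/2b
14) 3287.671ms=8b +205.479ms=1/2b
15) 3493.151ms=17/2b +205.479ms=1/2b
Σ=9b of 9 (146bpm 3/8) — PASS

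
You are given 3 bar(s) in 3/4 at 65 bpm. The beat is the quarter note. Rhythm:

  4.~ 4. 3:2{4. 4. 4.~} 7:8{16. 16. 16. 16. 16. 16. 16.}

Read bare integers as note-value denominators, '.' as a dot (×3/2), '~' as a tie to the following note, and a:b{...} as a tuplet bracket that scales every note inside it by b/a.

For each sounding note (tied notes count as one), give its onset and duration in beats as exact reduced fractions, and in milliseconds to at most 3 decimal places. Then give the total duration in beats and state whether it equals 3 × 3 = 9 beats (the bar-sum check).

1) 0.0ms=0b +2769.231ms=3b
2) 2769.231ms=3b +923.077ms=1b
3) 3692.308ms=4b +923.077ms=1b
4) 4615.385ms=5b +1318.681ms=10/7b
5) 5934.066ms=45/7b +395.604ms=3/7b
6) 6329.67ms=48/7b +395.604ms=3/7b
7) 6725.275ms=51/7b +395.604ms=3/7b
8) 7120.879ms=54/7b +395.604ms=3/7b
9) 7516.484ms=57/7b +395.604ms=3/7b
10) 7912.088ms=60/7b +395.604ms=3/7b
Σ=9b of 9 (65bpm 3/4) — PASS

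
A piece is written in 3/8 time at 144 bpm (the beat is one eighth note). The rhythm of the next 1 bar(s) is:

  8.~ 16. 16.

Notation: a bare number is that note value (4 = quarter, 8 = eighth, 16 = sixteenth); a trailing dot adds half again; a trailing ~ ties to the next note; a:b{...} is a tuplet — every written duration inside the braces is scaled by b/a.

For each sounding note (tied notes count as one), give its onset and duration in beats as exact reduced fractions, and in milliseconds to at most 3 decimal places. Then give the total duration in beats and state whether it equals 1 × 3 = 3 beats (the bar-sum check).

1) 0.0ms=0b +937.5ms=9/4b
2) 937.5ms=9/4b +312.5ms=3/4b
Σ=3b of 3 (144bpm 3/8) — PASS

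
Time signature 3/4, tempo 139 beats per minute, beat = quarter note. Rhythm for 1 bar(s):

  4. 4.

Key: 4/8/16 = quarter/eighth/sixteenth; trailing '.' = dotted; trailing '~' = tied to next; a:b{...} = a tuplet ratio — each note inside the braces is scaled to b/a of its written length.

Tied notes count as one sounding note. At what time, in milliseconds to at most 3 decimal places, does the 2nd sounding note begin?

note 2 onset = 3/2b = 647.482ms

1. 0.0ms @ 0 + 647.482ms (3/2)
2. 647.482ms @ 3/2 + 647.482ms (3/2)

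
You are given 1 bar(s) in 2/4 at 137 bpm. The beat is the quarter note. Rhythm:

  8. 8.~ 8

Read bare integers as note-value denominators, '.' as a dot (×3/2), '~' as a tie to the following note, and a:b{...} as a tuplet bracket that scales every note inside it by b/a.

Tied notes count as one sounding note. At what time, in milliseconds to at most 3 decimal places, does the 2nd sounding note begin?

1. 0.0ms @ 0 + 328.467ms (3/4)
2. 328.467ms @ 3/4 + 547.445ms (5/4)

note 2 onset = 3/4b = 328.467ms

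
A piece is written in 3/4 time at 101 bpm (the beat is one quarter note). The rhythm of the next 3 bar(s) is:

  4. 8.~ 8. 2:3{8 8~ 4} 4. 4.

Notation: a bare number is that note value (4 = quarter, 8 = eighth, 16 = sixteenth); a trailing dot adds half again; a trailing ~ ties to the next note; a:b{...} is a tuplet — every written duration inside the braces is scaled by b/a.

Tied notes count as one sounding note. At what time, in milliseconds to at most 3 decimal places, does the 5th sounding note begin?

1. 0.0ms @ 0 + 891.089ms (3/2)
2. 891.089ms @ 3/2 + 891.089ms (3/2)
3. 1782.178ms @ 3 + 445.545ms (3/4)
4. 2227.723ms @ 15/4 + 1336.634ms (9/4)
5. 3564.356ms @ 6 + 891.089ms (3/2)
6. 4455.446ms @ 15/2 + 891.089ms (3/2)

note 5 onset = 6b = 3564.356ms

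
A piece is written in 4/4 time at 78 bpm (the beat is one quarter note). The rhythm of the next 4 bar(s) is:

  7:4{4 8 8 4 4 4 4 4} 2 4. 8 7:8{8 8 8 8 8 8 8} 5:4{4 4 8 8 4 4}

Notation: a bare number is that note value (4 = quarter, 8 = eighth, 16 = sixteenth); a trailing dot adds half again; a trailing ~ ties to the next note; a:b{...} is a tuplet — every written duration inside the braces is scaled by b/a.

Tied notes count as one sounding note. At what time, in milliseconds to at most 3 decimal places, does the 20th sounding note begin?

note 20 onset = 64/5b = 9846.154ms

1. 0.0ms @ 0 + 439.56ms (4/7)
2. 439.56ms @ 4/7 + 219.78ms (2/7)
3. 659.341ms @ 6/7 + 219.78ms (2/7)
4. 879.121ms @ 8/7 + 439.56ms (4/7)
5. 1318.681ms @ 12/7 + 439.56ms (4/7)
6. 1758.242ms @ 16/7 + 439.56ms (4/7)
7. 2197.802ms @ 20/7 + 439.56ms (4/7)
8. 2637.363ms @ 24/7 + 439.56ms (4/7)
9. 3076.923ms @ 4 + 1538.462ms (2)
10. 4615.385ms @ 6 + 1153.846ms (3/2)
11. 5769.231ms @ 15/2 + 384.615ms (1/2)
12. 6153.846ms @ 8 + 439.56ms (4/7)
13. 6593.407ms @ 60/7 + 439.56ms (4/7)
14. 7032.967ms @ 64/7 + 439.56ms (4/7)
15. 7472.527ms @ 68/7 + 439.56ms (4/7)
16. 7912.088ms @ 72/7 + 439.56ms (4/7)
17. 8351.648ms @ 76/7 + 439.56ms (4/7)
18. 8791.209ms @ 80/7 + 439.56ms (4/7)
19. 9230.769ms @ 12 + 615.385ms (4/5)
20. 9846.154ms @ 64/5 + 615.385ms (4/5)
21. 10461.538ms @ 68/5 + 307.692ms (2/5)
22. 10769.231ms @ 14 + 307.692ms (2/5)
23. 11076.923ms @ 72/5 + 615.385ms (4/5)
24. 11692.308ms @ 76/5 + 615.385ms (4/5)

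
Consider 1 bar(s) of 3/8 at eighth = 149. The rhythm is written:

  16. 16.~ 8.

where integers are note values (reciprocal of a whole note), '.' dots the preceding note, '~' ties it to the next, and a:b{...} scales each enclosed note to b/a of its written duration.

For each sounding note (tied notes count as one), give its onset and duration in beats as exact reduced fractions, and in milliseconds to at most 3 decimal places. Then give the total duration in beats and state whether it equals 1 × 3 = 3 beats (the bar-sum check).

1) 0.0ms=0b +302.013ms=3/4b
2) 302.013ms=3/4b +906.04ms=9/4b
Σ=3b of 3 (149bpm 3/8) — PASS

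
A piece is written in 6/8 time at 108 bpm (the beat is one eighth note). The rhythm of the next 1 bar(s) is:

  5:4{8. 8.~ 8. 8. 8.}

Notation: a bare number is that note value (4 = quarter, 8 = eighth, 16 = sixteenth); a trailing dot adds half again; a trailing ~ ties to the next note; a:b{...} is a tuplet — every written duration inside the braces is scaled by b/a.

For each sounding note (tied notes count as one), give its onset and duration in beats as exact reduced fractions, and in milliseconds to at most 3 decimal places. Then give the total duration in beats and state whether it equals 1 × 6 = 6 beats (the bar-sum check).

1) 0.0ms=0b +666.667ms=6/5b
2) 666.667ms=6/5b +1333.333ms=12/5b
3) 2000.0ms=18/5b +666.667ms=6/5b
4) 2666.667ms=24/5b +666.667ms=6/5b
Σ=6b of 6 (108bpm 6/8) — PASS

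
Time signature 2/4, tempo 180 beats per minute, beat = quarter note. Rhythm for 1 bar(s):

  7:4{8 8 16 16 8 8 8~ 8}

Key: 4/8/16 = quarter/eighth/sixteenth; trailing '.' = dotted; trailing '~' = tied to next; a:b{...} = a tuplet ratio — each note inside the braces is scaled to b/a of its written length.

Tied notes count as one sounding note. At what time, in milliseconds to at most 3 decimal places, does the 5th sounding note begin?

1. 0.0ms @ 0 + 95.238ms (2/7)
2. 95.238ms @ 2/7 + 95.238ms (2/7)
3. 190.476ms @ 4/7 + 47.619ms (1/7)
4. 238.095ms @ 5/7 + 47.619ms (1/7)
5. 285.714ms @ 6/7 + 95.238ms (2/7)
6. 380.952ms @ 8/7 + 95.238ms (2/7)
7. 476.19ms @ 10/7 + 190.476ms (4/7)

note 5 onset = 6/7b = 285.714ms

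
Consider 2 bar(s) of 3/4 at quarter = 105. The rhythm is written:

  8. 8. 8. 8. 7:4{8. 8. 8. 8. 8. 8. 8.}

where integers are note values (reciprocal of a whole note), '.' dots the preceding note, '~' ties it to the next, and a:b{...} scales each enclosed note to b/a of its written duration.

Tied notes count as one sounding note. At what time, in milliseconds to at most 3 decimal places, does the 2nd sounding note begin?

1. 0.0ms @ 0 + 428.571ms (3/4)
2. 428.571ms @ 3/4 + 428.571ms (3/4)
3. 857.143ms @ 3/2 + 428.571ms (3/4)
4. 1285.714ms @ 9/4 + 428.571ms (3/4)
5. 1714.286ms @ 3 + 244.898ms (3/7)
6. 1959.184ms @ 24/7 + 244.898ms (3/7)
7. 2204.082ms @ 27/7 + 244.898ms (3/7)
8. 2448.98ms @ 30/7 + 244.898ms (3/7)
9. 2693.878ms @ 33/7 + 244.898ms (3/7)
10. 2938.776ms @ 36/7 + 244.898ms (3/7)
11. 3183.673ms @ 39/7 + 244.898ms (3/7)

note 2 onset = 3/4b = 428.571ms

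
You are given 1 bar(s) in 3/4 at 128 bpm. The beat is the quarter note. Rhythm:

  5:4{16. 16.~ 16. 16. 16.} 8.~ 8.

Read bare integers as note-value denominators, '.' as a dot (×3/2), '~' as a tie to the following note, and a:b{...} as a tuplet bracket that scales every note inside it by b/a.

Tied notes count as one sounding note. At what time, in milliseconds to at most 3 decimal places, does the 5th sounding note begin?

1. 0.0ms @ 0 + 140.625ms (3/10)
2. 140.625ms @ 3/10 + 281.25ms (3/5)
3. 421.875ms @ 9/10 + 140.625ms (3/10)
4. 562.5ms @ 6/5 + 140.625ms (3/10)
5. 703.125ms @ 3/2 + 703.125ms (3/2)

note 5 onset = 3/2b = 703.125ms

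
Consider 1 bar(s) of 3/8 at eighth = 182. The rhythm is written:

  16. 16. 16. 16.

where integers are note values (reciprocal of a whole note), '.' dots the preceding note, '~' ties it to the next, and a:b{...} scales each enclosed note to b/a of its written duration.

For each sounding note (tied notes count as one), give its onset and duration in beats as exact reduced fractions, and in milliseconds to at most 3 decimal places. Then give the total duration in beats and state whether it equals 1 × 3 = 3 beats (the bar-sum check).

1) 0.0ms=0b +247.253ms=3/4b
2) 247.253ms=3/4b +247.253ms=3/4b
3) 494.505ms=3/2b +247.253ms=3/4b
4) 741.758ms=9/4b +247.253ms=3/4b
Σ=3b of 3 (182bpm 3/8) — PASS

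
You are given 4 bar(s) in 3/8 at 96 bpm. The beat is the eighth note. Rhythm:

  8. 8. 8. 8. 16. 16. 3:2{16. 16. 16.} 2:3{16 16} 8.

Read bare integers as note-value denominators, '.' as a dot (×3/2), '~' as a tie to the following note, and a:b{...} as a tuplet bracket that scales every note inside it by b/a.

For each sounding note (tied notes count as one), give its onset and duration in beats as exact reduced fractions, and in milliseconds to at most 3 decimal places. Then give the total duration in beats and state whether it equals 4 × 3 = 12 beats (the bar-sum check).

1) 0.0ms=0b +937.5ms=3/2b
2) 937.5ms=3/2b +937.5ms=3/2b
3) 1875.0ms=3b +937.5ms=3/2b
4) 2812.5ms=9/2b +937.5ms=3/2b
5) 3750.0ms=6b +468.75ms=3/4b
6) 4218.75ms=27/4b +468.75ms=3/4b
7) 4687.5ms=15/2b +312.5ms=1/2b
8) 5000.0ms=8b +312.5ms=1/2b
9) 5312.5ms=17/2b +312.5ms=1/2b
10) 5625.0ms=9b +468.75ms=3/4b
11) 6093.75ms=39/4b +468.75ms=3/4b
12) 6562.5ms=21/2b +937.5ms=3/2b
Σ=12b of 12 (96bpm 3/8) — PASS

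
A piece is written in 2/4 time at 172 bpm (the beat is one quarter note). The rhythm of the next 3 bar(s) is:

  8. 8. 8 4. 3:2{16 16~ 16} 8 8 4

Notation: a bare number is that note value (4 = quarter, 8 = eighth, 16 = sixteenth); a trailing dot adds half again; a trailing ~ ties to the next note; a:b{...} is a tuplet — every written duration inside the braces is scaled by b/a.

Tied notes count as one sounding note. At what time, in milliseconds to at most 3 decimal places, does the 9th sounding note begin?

note 9 onset = 5b = 1744.186ms

1. 0.0ms @ 0 + 261.628ms (3/4)
2. 261.628ms @ 3/4 + 261.628ms (3/4)
3. 523.256ms @ 3/2 + 174.419ms (1/2)
4. 697.674ms @ 2 + 523.256ms (3/2)
5. 1220.93ms @ 7/2 + 58.14ms (1/6)
6. 1279.07ms @ 11/3 + 116.279ms (1/3)
7. 1395.349ms @ 4 + 174.419ms (1/2)
8. 1569.767ms @ 9/2 + 174.419ms (1/2)
9. 1744.186ms @ 5 + 348.837ms (1)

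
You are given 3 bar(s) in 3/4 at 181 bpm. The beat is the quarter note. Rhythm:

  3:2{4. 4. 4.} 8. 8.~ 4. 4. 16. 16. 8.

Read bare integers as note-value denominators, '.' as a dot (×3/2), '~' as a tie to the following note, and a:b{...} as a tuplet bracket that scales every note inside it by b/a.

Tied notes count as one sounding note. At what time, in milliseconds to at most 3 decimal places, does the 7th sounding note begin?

1. 0.0ms @ 0 + 331.492ms (1)
2. 331.492ms @ 1 + 331.492ms (1)
3. 662.983ms @ 2 + 331.492ms (1)
4. 994.475ms @ 3 + 248.619ms (3/4)
5. 1243.094ms @ 15/4 + 745.856ms (9/4)
6. 1988.95ms @ 6 + 497.238ms (3/2)
7. 2486.188ms @ 15/2 + 124.309ms (3/8)
8. 2610.497ms @ 63/8 + 124.309ms (3/8)
9. 2734.807ms @ 33/4 + 248.619ms (3/4)

note 7 onset = 15/2b = 2486.188ms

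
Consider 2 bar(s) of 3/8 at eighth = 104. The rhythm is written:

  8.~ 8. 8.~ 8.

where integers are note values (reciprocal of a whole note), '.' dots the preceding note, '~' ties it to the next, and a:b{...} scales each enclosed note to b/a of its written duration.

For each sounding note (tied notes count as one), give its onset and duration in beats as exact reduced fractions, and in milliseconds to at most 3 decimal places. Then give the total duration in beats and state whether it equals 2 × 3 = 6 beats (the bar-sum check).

1) 0.0ms=0b +1730.769ms=3b
2) 1730.769ms=3b +1730.769ms=3b
Σ=6b of 6 (104bpm 3/8) — PASS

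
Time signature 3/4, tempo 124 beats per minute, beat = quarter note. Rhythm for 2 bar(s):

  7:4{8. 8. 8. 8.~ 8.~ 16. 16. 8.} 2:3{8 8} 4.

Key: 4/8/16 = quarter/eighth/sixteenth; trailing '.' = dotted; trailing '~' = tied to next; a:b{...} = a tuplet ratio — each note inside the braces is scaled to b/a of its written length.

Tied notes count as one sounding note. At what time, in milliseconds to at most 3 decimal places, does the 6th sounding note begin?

1. 0.0ms @ 0 + 207.373ms (3/7)
2. 207.373ms @ 3/7 + 207.373ms (3/7)
3. 414.747ms @ 6/7 + 207.373ms (3/7)
4. 622.12ms @ 9/7 + 518.433ms (15/14)
5. 1140.553ms @ 33/14 + 103.687ms (3/14)
6. 1244.24ms @ 18/7 + 207.373ms (3/7)
7. 1451.613ms @ 3 + 362.903ms (3/4)
8. 1814.516ms @ 15/4 + 362.903ms (3/4)
9. 2177.419ms @ 9/2 + 725.806ms (3/2)

note 6 onset = 18/7b = 1244.24ms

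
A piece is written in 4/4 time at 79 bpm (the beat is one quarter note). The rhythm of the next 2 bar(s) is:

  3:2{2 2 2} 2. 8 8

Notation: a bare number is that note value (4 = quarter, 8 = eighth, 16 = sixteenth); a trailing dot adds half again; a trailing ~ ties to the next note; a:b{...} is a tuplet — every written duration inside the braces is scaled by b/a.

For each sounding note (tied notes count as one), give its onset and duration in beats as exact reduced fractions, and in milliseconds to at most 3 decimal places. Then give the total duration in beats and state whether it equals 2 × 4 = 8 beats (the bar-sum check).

1) 0.0ms=0b +1012.658ms=4/3b
2) 1012.658ms=4/3b +1012.658ms=4/3b
3) 2025.316ms=8/3b +1012.658ms=4/3b
4) 3037.975ms=4b +2278.481ms=3b
5) 5316.456ms=7b +379.747ms=1/2b
6) 5696.203ms=15/2b +379.747ms=1/2b
Σ=8b of 8 (79bpm 4/4) — PASS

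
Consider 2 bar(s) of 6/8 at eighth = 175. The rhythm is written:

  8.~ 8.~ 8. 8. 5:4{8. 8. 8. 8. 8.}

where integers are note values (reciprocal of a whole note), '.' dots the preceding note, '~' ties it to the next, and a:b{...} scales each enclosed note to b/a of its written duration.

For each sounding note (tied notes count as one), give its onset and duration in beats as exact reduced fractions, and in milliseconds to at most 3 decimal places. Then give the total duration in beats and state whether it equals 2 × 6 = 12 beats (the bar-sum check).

1) 0.0ms=0b +1542.857ms=9/2b
2) 1542.857ms=9/2b +514.286ms=3/2b
3) 2057.143ms=6b +411.429ms=6/5b
4) 2468.571ms=36/5b +411.429ms=6/5b
5) 2880.0ms=42/5b +411.429ms=6/5b
6) 3291.429ms=48/5b +411.429ms=6/5b
7) 3702.857ms=54/5b +411.429ms=6/5b
Σ=12b of 12 (175bpm 6/8) — PASS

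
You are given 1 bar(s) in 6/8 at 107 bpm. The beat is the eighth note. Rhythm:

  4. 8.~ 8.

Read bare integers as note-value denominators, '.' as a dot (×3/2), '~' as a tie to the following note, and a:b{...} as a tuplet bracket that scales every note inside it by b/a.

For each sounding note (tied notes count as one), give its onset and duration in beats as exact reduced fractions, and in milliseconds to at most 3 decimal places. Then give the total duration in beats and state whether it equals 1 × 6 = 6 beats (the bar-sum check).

1) 0.0ms=0b +1682.243ms=3b
2) 1682.243ms=3b +1682.243ms=3b
Σ=6b of 6 (107bpm 6/8) — PASS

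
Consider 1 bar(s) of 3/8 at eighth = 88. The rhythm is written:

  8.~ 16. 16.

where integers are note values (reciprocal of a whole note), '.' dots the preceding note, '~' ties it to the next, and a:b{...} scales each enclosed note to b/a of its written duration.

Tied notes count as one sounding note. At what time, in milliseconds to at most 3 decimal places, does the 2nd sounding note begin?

note 2 onset = 9/4b = 1534.091ms

1. 0.0ms @ 0 + 1534.091ms (9/4)
2. 1534.091ms @ 9/4 + 511.364ms (3/4)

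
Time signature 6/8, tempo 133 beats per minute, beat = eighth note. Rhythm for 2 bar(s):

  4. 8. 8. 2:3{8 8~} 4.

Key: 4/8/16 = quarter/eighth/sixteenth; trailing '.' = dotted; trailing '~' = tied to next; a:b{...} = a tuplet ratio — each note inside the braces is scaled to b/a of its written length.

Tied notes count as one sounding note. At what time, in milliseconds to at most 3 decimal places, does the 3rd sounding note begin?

note 3 onset = 9/2b = 2030.075ms

1. 0.0ms @ 0 + 1353.383ms (3)
2. 1353.383ms @ 3 + 676.692ms (3/2)
3. 2030.075ms @ 9/2 + 676.692ms (3/2)
4. 2706.767ms @ 6 + 676.692ms (3/2)
5. 3383.459ms @ 15/2 + 2030.075ms (9/2)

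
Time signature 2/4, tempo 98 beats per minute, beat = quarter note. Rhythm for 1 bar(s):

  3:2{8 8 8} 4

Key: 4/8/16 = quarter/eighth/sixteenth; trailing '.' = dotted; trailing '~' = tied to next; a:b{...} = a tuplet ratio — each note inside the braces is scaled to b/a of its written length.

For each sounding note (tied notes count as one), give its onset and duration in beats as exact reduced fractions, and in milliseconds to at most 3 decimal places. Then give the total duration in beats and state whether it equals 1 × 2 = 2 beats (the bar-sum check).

1) 0.0ms=0b +204.082ms=1/3b
2) 204.082ms=1/3b +204.082ms=1/3b
3) 408.163ms=2/3b +204.082ms=1/3b
4) 612.245ms=1b +612.245ms=1b
Σ=2b of 2 (98bpm 2/4) — PASS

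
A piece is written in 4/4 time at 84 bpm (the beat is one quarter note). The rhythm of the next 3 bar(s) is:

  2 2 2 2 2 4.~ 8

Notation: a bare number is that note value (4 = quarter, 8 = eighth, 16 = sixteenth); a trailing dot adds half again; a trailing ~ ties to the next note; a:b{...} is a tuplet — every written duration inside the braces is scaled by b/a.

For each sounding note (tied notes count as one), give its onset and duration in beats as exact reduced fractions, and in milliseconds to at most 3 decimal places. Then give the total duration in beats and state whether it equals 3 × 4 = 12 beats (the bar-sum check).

1) 0.0ms=0b +1428.571ms=2b
2) 1428.571ms=2b +1428.571ms=2b
3) 2857.143ms=4b +1428.571ms=2b
4) 4285.714ms=6b +1428.571ms=2b
5) 5714.286ms=8b +1428.571ms=2b
6) 7142.857ms=10b +1428.571ms=2b
Σ=12b of 12 (84bpm 4/4) — PASS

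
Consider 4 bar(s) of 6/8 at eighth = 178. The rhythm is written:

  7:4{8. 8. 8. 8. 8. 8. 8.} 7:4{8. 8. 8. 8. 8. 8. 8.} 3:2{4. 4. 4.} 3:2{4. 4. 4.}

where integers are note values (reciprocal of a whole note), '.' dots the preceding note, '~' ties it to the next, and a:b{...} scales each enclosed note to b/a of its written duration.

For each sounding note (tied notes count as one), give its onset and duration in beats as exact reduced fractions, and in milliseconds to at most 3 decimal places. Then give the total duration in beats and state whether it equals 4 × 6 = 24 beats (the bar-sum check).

1) 0.0ms=0b +288.925ms=6/7b
2) 288.925ms=6/7b +288.925ms=6/7b
3) 577.849ms=12/7b +288.925ms=6/7b
4) 866.774ms=18/7b +288.925ms=6/7b
5) 1155.698ms=24/7b +288.925ms=6/7b
6) 1444.623ms=30/7b +288.925ms=6/7b
7) 1733.547ms=36/7b +288.925ms=6/7b
8) 2022.472ms=6b +288.925ms=6/7b
9) 2311.396ms=48/7b +288.925ms=6/7b
10) 2600.321ms=54/7b +288.925ms=6/7b
11) 2889.246ms=60/7b +288.925ms=6/7b
12) 3178.17ms=66/7b +288.925ms=6/7b
13) 3467.095ms=72/7b +288.925ms=6/7b
14) 3756.019ms=78/7b +288.925ms=6/7b
15) 4044.944ms=12b +674.157ms=2b
16) 4719.101ms=14b +674.157ms=2b
17) 5393.258ms=16b +674.157ms=2b
18) 6067.416ms=18b +674.157ms=2b
19) 6741.573ms=20b +674.157ms=2b
20) 7415.73ms=22b +674.157ms=2b
Σ=24b of 24 (178bpm 6/8) — PASS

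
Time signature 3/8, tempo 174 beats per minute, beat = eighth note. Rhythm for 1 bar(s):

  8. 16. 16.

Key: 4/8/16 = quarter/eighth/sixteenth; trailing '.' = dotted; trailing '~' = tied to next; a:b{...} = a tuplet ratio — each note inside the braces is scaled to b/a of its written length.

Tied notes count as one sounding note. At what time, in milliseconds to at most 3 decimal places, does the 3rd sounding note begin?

note 3 onset = 9/4b = 775.862ms

1. 0.0ms @ 0 + 517.241ms (3/2)
2. 517.241ms @ 3/2 + 258.621ms (3/4)
3. 775.862ms @ 9/4 + 258.621ms (3/4)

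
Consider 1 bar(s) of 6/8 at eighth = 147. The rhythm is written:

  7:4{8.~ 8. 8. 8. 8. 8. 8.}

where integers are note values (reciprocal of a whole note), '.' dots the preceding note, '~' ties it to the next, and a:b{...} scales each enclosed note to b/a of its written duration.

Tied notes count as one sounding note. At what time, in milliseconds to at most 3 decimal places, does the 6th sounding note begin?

1. 0.0ms @ 0 + 699.708ms (12/7)
2. 699.708ms @ 12/7 + 349.854ms (6/7)
3. 1049.563ms @ 18/7 + 349.854ms (6/7)
4. 1399.417ms @ 24/7 + 349.854ms (6/7)
5. 1749.271ms @ 30/7 + 349.854ms (6/7)
6. 2099.125ms @ 36/7 + 349.854ms (6/7)

note 6 onset = 36/7b = 2099.125ms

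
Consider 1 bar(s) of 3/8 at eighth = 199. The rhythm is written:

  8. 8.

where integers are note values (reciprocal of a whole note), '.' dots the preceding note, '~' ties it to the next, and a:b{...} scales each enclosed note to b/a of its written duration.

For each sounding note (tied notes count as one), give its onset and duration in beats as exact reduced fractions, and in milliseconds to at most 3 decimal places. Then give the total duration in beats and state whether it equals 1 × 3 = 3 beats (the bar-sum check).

1) 0.0ms=0b +452.261ms=3/2b
2) 452.261ms=3/2b +452.261ms=3/2b
Σ=3b of 3 (199bpm 3/8) — PASS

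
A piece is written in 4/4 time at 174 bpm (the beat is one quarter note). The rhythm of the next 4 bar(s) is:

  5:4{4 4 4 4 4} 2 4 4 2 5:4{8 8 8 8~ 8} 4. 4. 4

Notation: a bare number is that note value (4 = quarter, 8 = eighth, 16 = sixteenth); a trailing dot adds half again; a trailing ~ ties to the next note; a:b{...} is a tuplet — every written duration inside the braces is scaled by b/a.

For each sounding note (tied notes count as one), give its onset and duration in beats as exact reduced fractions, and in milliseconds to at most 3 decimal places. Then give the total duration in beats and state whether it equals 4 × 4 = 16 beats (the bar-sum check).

1) 0.0ms=0b +275.862ms=4/5b
2) 275.862ms=4/5b +275.862ms=4/5b
3) 551.724ms=8/5b +275.862ms=4/5b
4) 827.586ms=12/5b +275.862ms=4/5b
5) 1103.448ms=16/5b +275.862ms=4/5b
6) 1379.31ms=4b +689.655ms=2b
7) 2068.966ms=6b +344.828ms=1b
8) 2413.793ms=7b +344.828ms=1b
9) 2758.621ms=8b +689.655ms=2b
10) 3448.276ms=10b +137.931ms=2/5b
11) 3586.207ms=52/5b +137.931ms=2/5b
12) 3724.138ms=54/5b +137.931ms=2/5b
13) 3862.069ms=56/5b +275.862ms=4/5b
14) 4137.931ms=12b +517.241ms=3/2b
15) 4655.172ms=27/2b +517.241ms=3/2b
16) 5172.414ms=15b +344.828ms=1b
Σ=16b of 16 (174bpm 4/4) — PASS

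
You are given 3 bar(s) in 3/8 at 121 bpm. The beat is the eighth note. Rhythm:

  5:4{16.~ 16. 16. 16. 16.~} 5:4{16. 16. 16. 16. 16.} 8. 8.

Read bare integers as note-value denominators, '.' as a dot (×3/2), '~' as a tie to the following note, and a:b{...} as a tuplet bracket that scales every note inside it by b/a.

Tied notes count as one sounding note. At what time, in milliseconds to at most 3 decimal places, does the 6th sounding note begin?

note 6 onset = 21/5b = 2082.645ms

1. 0.0ms @ 0 + 595.041ms (6/5)
2. 595.041ms @ 6/5 + 297.521ms (3/5)
3. 892.562ms @ 9/5 + 297.521ms (3/5)
4. 1190.083ms @ 12/5 + 595.041ms (6/5)
5. 1785.124ms @ 18/5 + 297.521ms (3/5)
6. 2082.645ms @ 21/5 + 297.521ms (3/5)
7. 2380.165ms @ 24/5 + 297.521ms (3/5)
8. 2677.686ms @ 27/5 + 297.521ms (3/5)
9. 2975.207ms @ 6 + 743.802ms (3/2)
10. 3719.008ms @ 15/2 + 743.802ms (3/2)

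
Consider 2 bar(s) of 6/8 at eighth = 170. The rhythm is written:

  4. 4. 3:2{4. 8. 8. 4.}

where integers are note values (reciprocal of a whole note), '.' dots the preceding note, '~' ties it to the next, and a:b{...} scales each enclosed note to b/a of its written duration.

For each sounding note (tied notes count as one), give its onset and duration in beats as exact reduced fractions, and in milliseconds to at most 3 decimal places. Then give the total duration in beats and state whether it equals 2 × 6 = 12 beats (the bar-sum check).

1) 0.0ms=0b +1058.824ms=3b
2) 1058.824ms=3b +1058.824ms=3b
3) 2117.647ms=6b +705.882ms=2b
4) 2823.529ms=8b +352.941ms=1b
5) 3176.471ms=9b +352.941ms=1b
6) 3529.412ms=10b +705.882ms=2b
Σ=12b of 12 (170bpm 6/8) — PASS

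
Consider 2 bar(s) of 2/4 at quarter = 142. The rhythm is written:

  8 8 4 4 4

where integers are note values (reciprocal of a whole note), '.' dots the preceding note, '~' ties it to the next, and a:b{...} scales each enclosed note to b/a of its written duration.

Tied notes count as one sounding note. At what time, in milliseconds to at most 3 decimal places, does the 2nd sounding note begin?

1. 0.0ms @ 0 + 211.268ms (1/2)
2. 211.268ms @ 1/2 + 211.268ms (1/2)
3. 422.535ms @ 1 + 422.535ms (1)
4. 845.07ms @ 2 + 422.535ms (1)
5. 1267.606ms @ 3 + 422.535ms (1)

note 2 onset = 1/2b = 211.268ms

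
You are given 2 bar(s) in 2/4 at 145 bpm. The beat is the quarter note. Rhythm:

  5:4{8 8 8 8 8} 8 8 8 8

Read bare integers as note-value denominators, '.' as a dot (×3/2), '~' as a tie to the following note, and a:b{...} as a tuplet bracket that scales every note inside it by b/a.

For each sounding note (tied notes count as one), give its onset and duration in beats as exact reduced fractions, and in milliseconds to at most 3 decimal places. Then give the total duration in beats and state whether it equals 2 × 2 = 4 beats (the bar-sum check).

1) 0.0ms=0b +165.517ms=2/5b
2) 165.517ms=2/5b +165.517ms=2/5b
3) 331.034ms=4/5b +165.517ms=2/5b
4) 496.552ms=6/5b +165.517ms=2/5b
5) 662.069ms=8/5b +165.517ms=2/5b
6) 827.586ms=2b +206.897ms=1/2b
7) 1034.483ms=5/2b +206.897ms=1/2b
8) 1241.379ms=3b +206.897ms=1/2b
9) 1448.276ms=7/2b +206.897ms=1/2b
Σ=4b of 4 (145bpm 2/4) — PASS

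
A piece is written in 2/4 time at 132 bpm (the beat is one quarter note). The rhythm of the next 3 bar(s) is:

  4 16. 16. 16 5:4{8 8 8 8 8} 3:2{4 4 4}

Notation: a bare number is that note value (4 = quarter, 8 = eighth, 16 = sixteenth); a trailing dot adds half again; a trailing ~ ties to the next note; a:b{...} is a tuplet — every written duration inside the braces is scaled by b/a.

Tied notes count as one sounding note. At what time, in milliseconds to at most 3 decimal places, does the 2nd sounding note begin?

note 2 onset = 1b = 454.545ms

1. 0.0ms @ 0 + 454.545ms (1)
2. 454.545ms @ 1 + 170.455ms (3/8)
3. 625.0ms @ 11/8 + 170.455ms (3/8)
4. 795.455ms @ 7/4 + 113.636ms (1/4)
5. 909.091ms @ 2 + 181.818ms (2/5)
6. 1090.909ms @ 12/5 + 181.818ms (2/5)
7. 1272.727ms @ 14/5 + 181.818ms (2/5)
8. 1454.545ms @ 16/5 + 181.818ms (2/5)
9. 1636.364ms @ 18/5 + 181.818ms (2/5)
10. 1818.182ms @ 4 + 303.03ms (2/3)
11. 2121.212ms @ 14/3 + 303.03ms (2/3)
12. 2424.242ms @ 16/3 + 303.03ms (2/3)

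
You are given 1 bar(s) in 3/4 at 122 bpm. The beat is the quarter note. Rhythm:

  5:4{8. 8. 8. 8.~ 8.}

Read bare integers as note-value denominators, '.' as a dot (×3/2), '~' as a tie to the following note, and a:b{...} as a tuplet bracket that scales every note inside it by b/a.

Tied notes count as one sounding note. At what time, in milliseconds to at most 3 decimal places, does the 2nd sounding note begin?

note 2 onset = 3/5b = 295.082ms

1. 0.0ms @ 0 + 295.082ms (3/5)
2. 295.082ms @ 3/5 + 295.082ms (3/5)
3. 590.164ms @ 6/5 + 295.082ms (3/5)
4. 885.246ms @ 9/5 + 590.164ms (6/5)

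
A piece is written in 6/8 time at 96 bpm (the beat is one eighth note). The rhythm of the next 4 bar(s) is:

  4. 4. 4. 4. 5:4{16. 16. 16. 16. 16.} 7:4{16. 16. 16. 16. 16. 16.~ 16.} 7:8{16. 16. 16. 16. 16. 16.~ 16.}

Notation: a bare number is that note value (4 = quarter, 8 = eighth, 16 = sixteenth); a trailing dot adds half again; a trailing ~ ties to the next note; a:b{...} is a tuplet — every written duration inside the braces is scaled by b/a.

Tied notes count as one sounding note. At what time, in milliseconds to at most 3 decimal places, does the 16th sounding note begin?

1. 0.0ms @ 0 + 1875.0ms (3)
2. 1875.0ms @ 3 + 1875.0ms (3)
3. 3750.0ms @ 6 + 1875.0ms (3)
4. 5625.0ms @ 9 + 1875.0ms (3)
5. 7500.0ms @ 12 + 375.0ms (3/5)
6. 7875.0ms @ 63/5 + 375.0ms (3/5)
7. 8250.0ms @ 66/5 + 375.0ms (3/5)
8. 8625.0ms @ 69/5 + 375.0ms (3/5)
9. 9000.0ms @ 72/5 + 375.0ms (3/5)
10. 9375.0ms @ 15 + 267.857ms (3/7)
11. 9642.857ms @ 108/7 + 267.857ms (3/7)
12. 9910.714ms @ 111/7 + 267.857ms (3/7)
13. 10178.571ms @ 114/7 + 267.857ms (3/7)
14. 10446.429ms @ 117/7 + 267.857ms (3/7)
15. 10714.286ms @ 120/7 + 535.714ms (6/7)
16. 11250.0ms @ 18 + 535.714ms (6/7)
17. 11785.714ms @ 132/7 + 535.714ms (6/7)
18. 12321.429ms @ 138/7 + 535.714ms (6/7)
19. 12857.143ms @ 144/7 + 535.714ms (6/7)
20. 13392.857ms @ 150/7 + 535.714ms (6/7)
21. 13928.571ms @ 156/7 + 1071.429ms (12/7)

note 16 onset = 18b = 11250.0ms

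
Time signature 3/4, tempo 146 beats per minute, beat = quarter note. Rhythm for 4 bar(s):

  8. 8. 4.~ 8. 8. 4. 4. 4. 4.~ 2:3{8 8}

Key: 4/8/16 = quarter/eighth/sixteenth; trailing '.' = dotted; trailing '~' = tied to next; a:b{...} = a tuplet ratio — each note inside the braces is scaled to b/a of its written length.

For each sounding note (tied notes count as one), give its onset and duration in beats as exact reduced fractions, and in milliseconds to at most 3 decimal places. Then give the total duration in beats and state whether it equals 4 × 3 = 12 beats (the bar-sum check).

1) 0.0ms=0b +308.219ms=3/4b
2) 308.219ms=3/4b +308.219ms=3/4b
3) 616.438ms=3/2b +924.658ms=9/4b
4) 1541.096ms=15/4b +308.219ms=3/4b
5) 1849.315ms=9/2b +616.438ms=3/2b
6) 2465.753ms=6b +616.438ms=3/2b
7) 3082.192ms=15/2b +616.438ms=3/2b
8) 3698.63ms=9b +924.658ms=9/4b
9) 4623.288ms=45/4b +308.219ms=3/4b
Σ=12b of 12 (146bpm 3/4) — PASS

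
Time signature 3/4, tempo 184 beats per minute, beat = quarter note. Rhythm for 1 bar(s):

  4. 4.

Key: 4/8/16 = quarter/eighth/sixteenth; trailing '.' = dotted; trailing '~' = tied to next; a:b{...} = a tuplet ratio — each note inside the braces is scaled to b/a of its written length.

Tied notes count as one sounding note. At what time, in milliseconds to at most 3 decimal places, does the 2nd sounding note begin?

note 2 onset = 3/2b = 489.13ms

1. 0.0ms @ 0 + 489.13ms (3/2)
2. 489.13ms @ 3/2 + 489.13ms (3/2)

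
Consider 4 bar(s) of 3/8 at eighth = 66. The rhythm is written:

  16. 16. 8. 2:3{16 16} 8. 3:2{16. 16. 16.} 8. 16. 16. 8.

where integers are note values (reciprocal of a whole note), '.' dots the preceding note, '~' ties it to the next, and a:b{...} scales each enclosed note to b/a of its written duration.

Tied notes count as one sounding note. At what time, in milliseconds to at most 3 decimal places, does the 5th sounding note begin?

note 5 onset = 15/4b = 3409.091ms

1. 0.0ms @ 0 + 681.818ms (3/4)
2. 681.818ms @ 3/4 + 681.818ms (3/4)
3. 1363.636ms @ 3/2 + 1363.636ms (3/2)
4. 2727.273ms @ 3 + 681.818ms (3/4)
5. 3409.091ms @ 15/4 + 681.818ms (3/4)
6. 4090.909ms @ 9/2 + 1363.636ms (3/2)
7. 5454.545ms @ 6 + 454.545ms (1/2)
8. 5909.091ms @ 13/2 + 454.545ms (1/2)
9. 6363.636ms @ 7 + 454.545ms (1/2)
10. 6818.182ms @ 15/2 + 1363.636ms (3/2)
11. 8181.818ms @ 9 + 681.818ms (3/4)
12. 8863.636ms @ 39/4 + 681.818ms (3/4)
13. 9545.455ms @ 21/2 + 1363.636ms (3/2)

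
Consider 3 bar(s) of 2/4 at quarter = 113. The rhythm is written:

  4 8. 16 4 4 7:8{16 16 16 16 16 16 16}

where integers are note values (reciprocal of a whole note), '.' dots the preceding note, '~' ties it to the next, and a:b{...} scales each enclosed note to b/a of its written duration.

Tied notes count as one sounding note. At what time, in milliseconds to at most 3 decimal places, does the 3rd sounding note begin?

note 3 onset = 7/4b = 929.204ms

1. 0.0ms @ 0 + 530.973ms (1)
2. 530.973ms @ 1 + 398.23ms (3/4)
3. 929.204ms @ 7/4 + 132.743ms (1/4)
4. 1061.947ms @ 2 + 530.973ms (1)
5. 1592.92ms @ 3 + 530.973ms (1)
6. 2123.894ms @ 4 + 151.707ms (2/7)
7. 2275.601ms @ 30/7 + 151.707ms (2/7)
8. 2427.307ms @ 32/7 + 151.707ms (2/7)
9. 2579.014ms @ 34/7 + 151.707ms (2/7)
10. 2730.721ms @ 36/7 + 151.707ms (2/7)
11. 2882.427ms @ 38/7 + 151.707ms (2/7)
12. 3034.134ms @ 40/7 + 151.707ms (2/7)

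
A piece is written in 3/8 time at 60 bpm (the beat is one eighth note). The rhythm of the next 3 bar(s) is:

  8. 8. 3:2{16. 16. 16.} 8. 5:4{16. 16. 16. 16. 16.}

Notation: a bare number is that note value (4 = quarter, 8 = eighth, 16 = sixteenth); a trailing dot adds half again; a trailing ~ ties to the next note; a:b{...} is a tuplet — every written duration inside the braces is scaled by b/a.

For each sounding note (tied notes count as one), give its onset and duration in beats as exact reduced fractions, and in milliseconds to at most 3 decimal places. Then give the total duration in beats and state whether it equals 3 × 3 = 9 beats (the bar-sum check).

1) 0.0ms=0b +1500.0ms=3/2b
2) 1500.0ms=3/2b +1500.0ms=3/2b
3) 3000.0ms=3b +500.0ms=1/2b
4) 3500.0ms=7/2b +500.0ms=1/2b
5) 4000.0ms=4b +500.0ms=1/2b
6) 4500.0ms=9/2b +1500.0ms=3/2b
7) 6000.0ms=6b +600.0ms=3/5b
8) 6600.0ms=33/5b +600.0ms=3/5b
9) 7200.0ms=36/5b +600.0ms=3/5b
10) 7800.0ms=39/5b +600.0ms=3/5b
11) 8400.0ms=42/5b +600.0ms=3/5b
Σ=9b of 9 (60bpm 3/8) — PASS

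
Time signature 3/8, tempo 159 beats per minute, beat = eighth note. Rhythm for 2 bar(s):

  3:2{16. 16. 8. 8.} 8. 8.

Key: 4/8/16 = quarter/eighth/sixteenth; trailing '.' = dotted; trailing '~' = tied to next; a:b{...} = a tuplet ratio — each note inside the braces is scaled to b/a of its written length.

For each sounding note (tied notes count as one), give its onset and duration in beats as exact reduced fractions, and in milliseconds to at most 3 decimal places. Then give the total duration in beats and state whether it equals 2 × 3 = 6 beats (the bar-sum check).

1) 0.0ms=0b +188.679ms=1/2b
2) 188.679ms=1/2b +188.679ms=1/2b
3) 377.358ms=1b +377.358ms=1b
4) 754.717ms=2b +377.358ms=1b
5) 1132.075ms=3b +566.038ms=3/2b
6) 1698.113ms=9/2b +566.038ms=3/2b
Σ=6b of 6 (159bpm 3/8) — PASS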